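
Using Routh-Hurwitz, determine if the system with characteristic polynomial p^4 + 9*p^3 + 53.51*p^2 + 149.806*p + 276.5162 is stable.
Routh array:
p^4: [1, 53.51, 276.5162]; p^3: [9, 149.806]; p^2: [36.8649, 276.5162]; p^1: [82.2988]; p^0: [276.5162]
First column: [1, 9, 36.8649, 82.2988, 276.5162]. Sign changes = 0.
Yes, stable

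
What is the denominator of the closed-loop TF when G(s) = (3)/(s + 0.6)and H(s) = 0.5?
Characteristic poly = G_den * H_den + G_num * H_num = (s + 0.6) + (1.5) = s + 2.1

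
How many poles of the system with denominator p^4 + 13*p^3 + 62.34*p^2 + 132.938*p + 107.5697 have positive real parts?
p^4 + 13*p^3 + 62.34*p^2 + 132.938*p + 107.5697 = (p + 4.9)(p + 2.9)(p^2 + 5.2*p + 7.57). Poles: -2.6 + 0.9j, -2.6 - 0.9j, -2.9, -4.9. RHP poles (Re>0): 0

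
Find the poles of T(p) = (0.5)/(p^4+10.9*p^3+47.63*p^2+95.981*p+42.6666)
Set denominator = 0: p^4 + 10.9*p^3 + 47.63*p^2 + 95.981*p + 42.6666 = (p + 4.7)(p + 0.6)(p^2 + 5.6*p + 15.13) = 0 → Poles: -0.6, -2.8 + 2.7j, -2.8 - 2.7j, -4.7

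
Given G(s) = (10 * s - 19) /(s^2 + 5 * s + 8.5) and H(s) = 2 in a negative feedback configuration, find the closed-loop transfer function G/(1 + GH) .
Closed-loop T = G/(1+GH).
Numerator: G_num * H_den = 10*s - 19.
Denominator: G_den * H_den + G_num * H_num = (s^2 + 5*s + 8.5) + (20*s - 38) = s^2 + 25*s - 29.5.
T(s) = (10*s - 19)/(s^2 + 25*s - 29.5)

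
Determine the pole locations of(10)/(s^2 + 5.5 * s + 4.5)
Set denominator = 0: s^2 + 5.5*s + 4.5 = (s + 1)(s + 4.5) = 0 → Poles: -1, -4.5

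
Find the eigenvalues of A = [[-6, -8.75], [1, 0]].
Eigenvalues solve det(λI - A) = 0.
Characteristic polynomial: λ^2 + 6*λ + 8.75 = 0.
Factor: (λ + 3.5)(λ + 2.5) = 0.
Roots: -2.5, -3.5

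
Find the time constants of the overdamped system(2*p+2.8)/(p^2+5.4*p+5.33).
Overdamped: real poles at -1.3, -4.1. τ = -1/pole → τ₁ = 0.7692, τ₂ = 0.2439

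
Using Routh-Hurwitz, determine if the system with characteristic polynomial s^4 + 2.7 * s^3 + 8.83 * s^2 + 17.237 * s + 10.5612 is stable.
Routh array:
s^4: [1, 8.83, 10.5612]; s^3: [2.7, 17.237]; s^2: [2.44593, 10.5612]; s^1: [5.57874]; s^0: [10.5612]
First column: [1, 2.7, 2.44593, 5.57874, 10.5612]. Sign changes = 0.
Yes, stable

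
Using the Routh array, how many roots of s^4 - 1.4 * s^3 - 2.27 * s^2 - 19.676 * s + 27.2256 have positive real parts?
Routh array:
s^4: [1, -2.27, 27.2256]; s^3: [-1.4, -19.676]; s^2: [-16.3243, 27.2256]; s^1: [-22.0109]; s^0: [27.2256]
First column: [1, -1.4, -16.3243, -22.0109, 27.2256]. Sign changes = RHP roots = 2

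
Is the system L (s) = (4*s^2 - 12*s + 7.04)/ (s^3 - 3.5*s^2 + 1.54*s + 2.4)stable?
Denominator: s^3 - 3.5*s^2 + 1.54*s + 2.4 = (s - 2.5)(s + 0.6)(s - 1.6). Poles: -0.6, 1.6, 2.5. All Re(p)<0: No (unstable)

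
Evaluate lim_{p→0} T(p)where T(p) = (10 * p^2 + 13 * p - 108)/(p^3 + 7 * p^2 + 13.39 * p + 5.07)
DC gain = T(0) = num(0)/den(0) = -108/5.07 = -21.3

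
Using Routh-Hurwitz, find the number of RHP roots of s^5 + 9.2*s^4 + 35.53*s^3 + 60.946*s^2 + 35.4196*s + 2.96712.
Routh array:
s^5: [1, 35.53, 35.4196]; s^4: [9.2, 60.946, 2.96712]; s^3: [28.9054, 35.0971]; s^2: [49.7753, 2.96712]; s^1: [33.374]; s^0: [2.96712]
First column: [1, 9.2, 28.9054, 49.7753, 33.374, 2.96712]. Sign changes = RHP roots = 0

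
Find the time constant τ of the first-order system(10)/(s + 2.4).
First-order system: τ = -1/pole. Pole = -2.4. τ = -1/(-2.4) = 0.4167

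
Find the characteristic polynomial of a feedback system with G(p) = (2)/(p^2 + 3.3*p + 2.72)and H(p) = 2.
Characteristic poly = G_den * H_den + G_num * H_num = (p^2 + 3.3*p + 2.72) + (4) = p^2 + 3.3*p + 6.72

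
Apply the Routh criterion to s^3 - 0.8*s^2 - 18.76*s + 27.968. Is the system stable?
Routh array:
s^3: [1, -18.76]; s^2: [-0.8, 27.968]; s^1: [16.2]; s^0: [27.968]
First column: [1, -0.8, 16.2, 27.968]. Sign changes = 2.
No, unstable (2 RHP root(s))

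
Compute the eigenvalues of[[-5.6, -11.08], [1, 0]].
Eigenvalues solve det(λI - A) = 0.
Characteristic polynomial: λ^2 + 5.6*λ + 11.08 = 0.
Roots: -2.8 + 1.8j, -2.8 - 1.8j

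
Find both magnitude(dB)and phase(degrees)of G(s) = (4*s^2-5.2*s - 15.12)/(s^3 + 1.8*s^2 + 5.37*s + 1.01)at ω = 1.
Substitute s = j*1: G(j1) = -0.38635 + 4.44513j.
|G| = 20*log₁₀(sqrt(Re²+Im²)) = 12.99 dB.
∠G = atan2(Im, Re) = 94.97°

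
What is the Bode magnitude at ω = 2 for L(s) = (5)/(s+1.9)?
Substitute s = j*2: L(j2) = 1.24836 - 1.31406j.
|L(j2)| = sqrt(Re² + Im²) = 1.812.
20*log₁₀(1.812) = 5.17 dB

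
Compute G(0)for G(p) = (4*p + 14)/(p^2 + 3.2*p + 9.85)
DC gain = G(0) = num(0)/den(0) = 14/9.85 = 1.421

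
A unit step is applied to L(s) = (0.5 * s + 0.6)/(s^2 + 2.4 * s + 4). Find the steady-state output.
FVT: lim_{t→∞} y(t) = lim_{s→0} s*Y(s) where Y(s) = L(s)/s.
= lim_{s→0} L(s) = L(0) = num(0)/den(0) = 0.6/4 = 0.15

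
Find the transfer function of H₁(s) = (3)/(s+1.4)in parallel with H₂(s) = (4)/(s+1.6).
Parallel: H = H₁ + H₂ = (n₁·d₂ + n₂·d₁)/(d₁·d₂).
n₁·d₂ = 3*s + 4.8. n₂·d₁ = 4*s + 5.6. Sum = 7*s + 10.4. d₁·d₂ = s^2 + 3*s + 2.24.
H(s) = (7*s + 10.4)/(s^2 + 3*s + 2.24)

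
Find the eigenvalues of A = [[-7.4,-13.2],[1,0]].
Eigenvalues solve det(λI - A) = 0.
Characteristic polynomial: λ^2 + 7.4*λ + 13.2 = 0.
Factor: (λ + 4.4)(λ + 3) = 0.
Roots: -3, -4.4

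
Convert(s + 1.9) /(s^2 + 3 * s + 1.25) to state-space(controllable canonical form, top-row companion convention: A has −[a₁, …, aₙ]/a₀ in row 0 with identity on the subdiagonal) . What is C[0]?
Reachable canonical form: C = numerator coefficients (right-aligned, zero-padded to length n).
num = s + 1.9, C = [[1, 1.9]].
C[0] = 1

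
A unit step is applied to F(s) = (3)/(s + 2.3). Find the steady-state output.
FVT: lim_{t→∞} y(t) = lim_{s→0} s*Y(s) where Y(s) = F(s)/s.
= lim_{s→0} F(s) = F(0) = num(0)/den(0) = 3/2.3 = 1.304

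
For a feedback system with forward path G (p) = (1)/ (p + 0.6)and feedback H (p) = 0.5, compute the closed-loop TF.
Closed-loop T = G/(1+GH).
Numerator: G_num * H_den = 1.
Denominator: G_den * H_den + G_num * H_num = (p + 0.6) + (0.5) = p + 1.1.
T(p) = (1)/(p + 1.1)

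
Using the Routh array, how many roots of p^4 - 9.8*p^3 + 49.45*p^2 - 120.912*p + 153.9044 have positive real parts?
Routh array:
p^4: [1, 49.45, 153.9044]; p^3: [-9.8, -120.912]; p^2: [37.112, 153.9044]; p^1: [-80.2712]; p^0: [153.9044]
First column: [1, -9.8, 37.112, -80.2712, 153.9044]. Sign changes = RHP roots = 4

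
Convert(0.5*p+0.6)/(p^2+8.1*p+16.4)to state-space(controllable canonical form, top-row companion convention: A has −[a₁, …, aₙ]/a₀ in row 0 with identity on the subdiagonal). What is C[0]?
Reachable canonical form: C = numerator coefficients (right-aligned, zero-padded to length n).
num = 0.5*p + 0.6, C = [[0.5, 0.6]].
C[0] = 0.5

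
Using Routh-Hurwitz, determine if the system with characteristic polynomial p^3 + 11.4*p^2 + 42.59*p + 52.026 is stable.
Routh array:
p^3: [1, 42.59]; p^2: [11.4, 52.026]; p^1: [38.0263]; p^0: [52.026]
First column: [1, 11.4, 38.0263, 52.026]. Sign changes = 0.
Yes, stable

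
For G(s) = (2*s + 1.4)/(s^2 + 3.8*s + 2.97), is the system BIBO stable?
Denominator: s^2 + 3.8*s + 2.97 = (s + 1.1)(s + 2.7). Poles: -1.1, -2.7. All Re(p)<0: Yes (stable)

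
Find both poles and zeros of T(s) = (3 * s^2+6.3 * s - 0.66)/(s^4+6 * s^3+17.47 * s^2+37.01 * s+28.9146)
Set denominator = 0: s^4 + 6*s^3 + 17.47*s^2 + 37.01*s + 28.9146 = (s + 1.3)(s + 3.3)(s^2 + 1.4*s + 6.74) = 0 → Poles: -0.7 + 2.5j, -0.7 - 2.5j, -1.3, -3.3
Set numerator = 0: 3*s^2 + 6.3*s - 0.66 = 3*(s - 0.1)(s + 2.2) = 0 → Zeros: -2.2, 0.1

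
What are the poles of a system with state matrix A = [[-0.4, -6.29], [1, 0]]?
Eigenvalues solve det(λI - A) = 0.
Characteristic polynomial: λ^2 + 0.4*λ + 6.29 = 0.
Roots: -0.2 + 2.5j, -0.2 - 2.5j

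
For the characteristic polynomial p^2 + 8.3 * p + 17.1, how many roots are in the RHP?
p^2 + 8.3*p + 17.1 = (p + 4.5)(p + 3.8). Poles: -3.8, -4.5. RHP poles (Re>0): 0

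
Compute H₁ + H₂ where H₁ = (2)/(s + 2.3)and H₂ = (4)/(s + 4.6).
Parallel: H = H₁ + H₂ = (n₁·d₂ + n₂·d₁)/(d₁·d₂).
n₁·d₂ = 2*s + 9.2. n₂·d₁ = 4*s + 9.2. Sum = 6*s + 18.4. d₁·d₂ = s^2 + 6.9*s + 10.58.
H(s) = (6*s + 18.4)/(s^2 + 6.9*s + 10.58)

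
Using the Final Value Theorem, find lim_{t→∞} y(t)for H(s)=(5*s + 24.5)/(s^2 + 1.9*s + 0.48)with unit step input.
FVT: lim_{t→∞} y(t) = lim_{s→0} s*Y(s) where Y(s) = H(s)/s.
= lim_{s→0} H(s) = H(0) = num(0)/den(0) = 24.5/0.48 = 51.04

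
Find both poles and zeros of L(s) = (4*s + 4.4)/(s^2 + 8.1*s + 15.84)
Set denominator = 0: s^2 + 8.1*s + 15.84 = (s + 4.8)(s + 3.3) = 0 → Poles: -3.3, -4.8
Set numerator = 0: 4*s + 4.4 = 0 → Zeros: -1.1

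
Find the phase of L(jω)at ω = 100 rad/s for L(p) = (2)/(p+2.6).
Substitute p = j*100: L(j100) = 0.000519649 - 0.0199865j.
∠L(j100) = atan2(Im, Re) = atan2(-0.0199865, 0.000519649) = -88.51°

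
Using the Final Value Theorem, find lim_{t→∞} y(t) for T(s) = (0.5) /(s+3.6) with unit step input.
FVT: lim_{t→∞} y(t) = lim_{s→0} s*Y(s) where Y(s) = T(s)/s.
= lim_{s→0} T(s) = T(0) = num(0)/den(0) = 0.5/3.6 = 0.1389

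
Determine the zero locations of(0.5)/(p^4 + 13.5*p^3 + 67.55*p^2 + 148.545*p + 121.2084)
Numerator is a nonzero constant (0.5) → Zeros: none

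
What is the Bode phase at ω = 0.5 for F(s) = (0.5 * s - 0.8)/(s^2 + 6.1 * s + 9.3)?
Substitute s = j*0.5: F(j0.5) = -0.0710213 + 0.0515597j.
∠F(j0.5) = atan2(Im, Re) = atan2(0.0515597, -0.0710213) = 144.02°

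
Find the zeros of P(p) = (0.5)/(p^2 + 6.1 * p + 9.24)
Numerator is a nonzero constant (0.5) → Zeros: none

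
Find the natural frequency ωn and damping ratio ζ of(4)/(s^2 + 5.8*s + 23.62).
Underdamped: complex pole -2.9 + 3.9j. ωn = |pole| = 4.86, ζ = -Re(pole)/ωn = 0.5967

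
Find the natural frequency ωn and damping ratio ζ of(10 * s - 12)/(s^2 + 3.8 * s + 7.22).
Underdamped: complex pole -1.9 + 1.9j. ωn = |pole| = 2.687, ζ = -Re(pole)/ωn = 0.7071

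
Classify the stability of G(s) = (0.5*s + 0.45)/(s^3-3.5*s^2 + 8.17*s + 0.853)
Denominator: s^3 - 3.5*s^2 + 8.17*s + 0.853 = (s + 0.1)(s^2 - 3.6*s + 8.53). Poles: -0.1, 1.8 + 2.3j, 1.8 - 2.3j. Unstable (2 pole(s) in RHP)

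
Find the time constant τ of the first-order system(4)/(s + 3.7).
First-order system: τ = -1/pole. Pole = -3.7. τ = -1/(-3.7) = 0.2703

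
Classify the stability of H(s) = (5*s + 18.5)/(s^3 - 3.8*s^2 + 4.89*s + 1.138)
Denominator: s^3 - 3.8*s^2 + 4.89*s + 1.138 = (s + 0.2)(s^2 - 4*s + 5.69). Poles: -0.2, 2 + 1.3j, 2 - 1.3j. Unstable (2 pole(s) in RHP)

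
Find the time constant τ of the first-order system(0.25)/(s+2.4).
First-order system: τ = -1/pole. Pole = -2.4. τ = -1/(-2.4) = 0.4167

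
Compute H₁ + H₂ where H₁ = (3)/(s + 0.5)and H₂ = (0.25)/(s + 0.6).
Parallel: H = H₁ + H₂ = (n₁·d₂ + n₂·d₁)/(d₁·d₂).
n₁·d₂ = 3*s + 1.8. n₂·d₁ = 0.25*s + 0.125. Sum = 3.25*s + 1.925. d₁·d₂ = s^2 + 1.1*s + 0.3.
H(s) = (3.25*s + 1.925)/(s^2 + 1.1*s + 0.3)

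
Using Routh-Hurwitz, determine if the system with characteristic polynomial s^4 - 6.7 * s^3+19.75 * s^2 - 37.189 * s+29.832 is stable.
Routh array:
s^4: [1, 19.75, 29.832]; s^3: [-6.7, -37.189]; s^2: [14.1994, 29.832]; s^1: [-23.1127]; s^0: [29.832]
First column: [1, -6.7, 14.1994, -23.1127, 29.832]. Sign changes = 4.
No, unstable (4 RHP root(s))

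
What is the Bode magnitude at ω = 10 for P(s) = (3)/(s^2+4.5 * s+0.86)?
Substitute s = j*10: P(j10) = -0.0250908 - 0.0113888j.
|P(j10)| = sqrt(Re² + Im²) = 0.02755.
20*log₁₀(0.02755) = -31.20 dB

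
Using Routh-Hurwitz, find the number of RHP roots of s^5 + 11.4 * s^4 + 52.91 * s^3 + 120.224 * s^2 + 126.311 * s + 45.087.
Routh array:
s^5: [1, 52.91, 126.311]; s^4: [11.4, 120.224, 45.087]; s^3: [42.364, 122.356]; s^2: [87.2985, 45.087]; s^1: [100.476]; s^0: [45.087]
First column: [1, 11.4, 42.364, 87.2985, 100.476, 45.087]. Sign changes = RHP roots = 0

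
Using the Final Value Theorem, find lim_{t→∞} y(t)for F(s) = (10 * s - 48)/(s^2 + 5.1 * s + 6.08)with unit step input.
FVT: lim_{t→∞} y(t) = lim_{s→0} s*Y(s) where Y(s) = F(s)/s.
= lim_{s→0} F(s) = F(0) = num(0)/den(0) = -48/6.08 = -7.895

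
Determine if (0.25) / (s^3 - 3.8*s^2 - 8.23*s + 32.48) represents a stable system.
Denominator: s^3 - 3.8*s^2 - 8.23*s + 32.48 = (s - 3.2)(s + 2.9)(s - 3.5). Poles: -2.9, 3.2, 3.5. All Re(p)<0: No (unstable)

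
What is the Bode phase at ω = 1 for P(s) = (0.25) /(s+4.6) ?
Substitute s = j*1: P(j1) = 0.0518953 - 0.0112816j.
∠P(j1) = atan2(Im, Re) = atan2(-0.0112816, 0.0518953) = -12.26°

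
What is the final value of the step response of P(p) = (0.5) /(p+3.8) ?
FVT: lim_{t→∞} y(t) = lim_{p→0} p*Y(p) where Y(p) = P(p)/p.
= lim_{p→0} P(p) = P(0) = num(0)/den(0) = 0.5/3.8 = 0.1316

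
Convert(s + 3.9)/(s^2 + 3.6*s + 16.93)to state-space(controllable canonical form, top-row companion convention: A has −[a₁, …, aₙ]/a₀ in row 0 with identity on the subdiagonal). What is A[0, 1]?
Reachable canonical form for den = s^2 + 3.6*s + 16.93: top row of A = -[a₁,a₂,...,aₙ]/a₀, ones on the subdiagonal, zeros elsewhere.
A = [[-3.6, -16.93], [1, 0]].
A[0,1] = -16.93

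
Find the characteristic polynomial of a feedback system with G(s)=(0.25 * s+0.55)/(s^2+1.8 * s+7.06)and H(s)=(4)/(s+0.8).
Characteristic poly = G_den * H_den + G_num * H_num = (s^3 + 2.6*s^2 + 8.5*s + 5.648) + (s + 2.2) = s^3 + 2.6*s^2 + 9.5*s + 7.848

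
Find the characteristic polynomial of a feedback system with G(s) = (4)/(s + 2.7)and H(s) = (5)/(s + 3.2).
Characteristic poly = G_den * H_den + G_num * H_num = (s^2 + 5.9*s + 8.64) + (20) = s^2 + 5.9*s + 28.64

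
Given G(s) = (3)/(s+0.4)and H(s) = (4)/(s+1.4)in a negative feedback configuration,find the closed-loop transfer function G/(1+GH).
Closed-loop T = G/(1+GH).
Numerator: G_num * H_den = 3*s + 4.2.
Denominator: G_den * H_den + G_num * H_num = (s^2 + 1.8*s + 0.56) + (12) = s^2 + 1.8*s + 12.56.
T(s) = (3*s + 4.2)/(s^2 + 1.8*s + 12.56)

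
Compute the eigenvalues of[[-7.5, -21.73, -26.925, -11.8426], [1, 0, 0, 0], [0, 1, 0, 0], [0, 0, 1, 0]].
Eigenvalues solve det(λI - A) = 0.
Characteristic polynomial: λ^4 + 7.5*λ^3 + 21.73*λ^2 + 26.925*λ + 11.8426 = 0.
Factor: (λ + 1.4)(λ + 1.1)(λ^2 + 5*λ + 7.69) = 0.
Roots: -1.1, -1.4, -2.5 + 1.2j, -2.5 - 1.2j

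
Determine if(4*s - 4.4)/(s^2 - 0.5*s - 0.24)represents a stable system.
Denominator: s^2 - 0.5*s - 0.24 = (s - 0.8)(s + 0.3). Poles: -0.3, 0.8. All Re(p)<0: No (unstable)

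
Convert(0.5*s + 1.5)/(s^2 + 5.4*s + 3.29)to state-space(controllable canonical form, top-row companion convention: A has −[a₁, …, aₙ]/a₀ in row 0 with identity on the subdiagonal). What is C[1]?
Reachable canonical form: C = numerator coefficients (right-aligned, zero-padded to length n).
num = 0.5*s + 1.5, C = [[0.5, 1.5]].
C[1] = 1.5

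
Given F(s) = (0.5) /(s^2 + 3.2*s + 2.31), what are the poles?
Set denominator = 0: s^2 + 3.2*s + 2.31 = (s + 1.1)(s + 2.1) = 0 → Poles: -1.1, -2.1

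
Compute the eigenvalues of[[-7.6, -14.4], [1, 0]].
Eigenvalues solve det(λI - A) = 0.
Characteristic polynomial: λ^2 + 7.6*λ + 14.4 = 0.
Factor: (λ + 3.6)(λ + 4) = 0.
Roots: -3.6, -4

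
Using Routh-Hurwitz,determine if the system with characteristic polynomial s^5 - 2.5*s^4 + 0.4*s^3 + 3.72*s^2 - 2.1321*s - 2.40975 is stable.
Routh array:
s^5: [1, 0.4, -2.1321]; s^4: [-2.5, 3.72, -2.40975]; s^3: [1.888, -3.096]; s^2: [-0.379576, -2.40975]; s^1: [-15.082]; s^0: [-2.40975]
First column: [1, -2.5, 1.888, -0.379576, -15.082, -2.40975]. Sign changes = 3.
No, unstable (3 RHP root(s))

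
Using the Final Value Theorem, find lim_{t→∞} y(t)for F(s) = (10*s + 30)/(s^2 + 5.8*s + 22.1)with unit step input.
FVT: lim_{t→∞} y(t) = lim_{s→0} s*Y(s) where Y(s) = F(s)/s.
= lim_{s→0} F(s) = F(0) = num(0)/den(0) = 30/22.1 = 1.357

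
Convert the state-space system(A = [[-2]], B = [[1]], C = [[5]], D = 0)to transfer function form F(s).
F(s) = C(sI - A)⁻¹B + D.
Characteristic polynomial det(sI - A) = s + 2.
Numerator from C·adj(sI-A)·B + D·det(sI-A) = 5.
F(s) = (5)/(s + 2)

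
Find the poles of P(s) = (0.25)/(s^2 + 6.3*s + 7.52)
Set denominator = 0: s^2 + 6.3*s + 7.52 = (s + 1.6)(s + 4.7) = 0 → Poles: -1.6, -4.7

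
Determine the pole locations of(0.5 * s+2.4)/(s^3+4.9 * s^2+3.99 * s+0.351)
Set denominator = 0: s^3 + 4.9*s^2 + 3.99*s + 0.351 = (s + 3.9)(s + 0.9)(s + 0.1) = 0 → Poles: -0.1, -0.9, -3.9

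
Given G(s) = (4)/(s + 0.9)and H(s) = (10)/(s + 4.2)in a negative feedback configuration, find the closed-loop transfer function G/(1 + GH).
Closed-loop T = G/(1+GH).
Numerator: G_num * H_den = 4*s + 16.8.
Denominator: G_den * H_den + G_num * H_num = (s^2 + 5.1*s + 3.78) + (40) = s^2 + 5.1*s + 43.78.
T(s) = (4*s + 16.8)/(s^2 + 5.1*s + 43.78)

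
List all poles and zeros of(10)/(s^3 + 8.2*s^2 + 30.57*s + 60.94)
Set denominator = 0: s^3 + 8.2*s^2 + 30.57*s + 60.94 = (s + 4.4)(s^2 + 3.8*s + 13.85) = 0 → Poles: -1.9 + 3.2j, -1.9 - 3.2j, -4.4
Numerator is a nonzero constant (10) → Zeros: none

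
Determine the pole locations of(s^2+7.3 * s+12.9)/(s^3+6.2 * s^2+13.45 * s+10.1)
Set denominator = 0: s^3 + 6.2*s^2 + 13.45*s + 10.1 = (s + 2)(s^2 + 4.2*s + 5.05) = 0 → Poles: -2, -2.1 + 0.8j, -2.1 - 0.8j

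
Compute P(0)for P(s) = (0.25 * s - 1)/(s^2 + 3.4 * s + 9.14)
DC gain = P(0) = num(0)/den(0) = -1/9.14 = -0.1094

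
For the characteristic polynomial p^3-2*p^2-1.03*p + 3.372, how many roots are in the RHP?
p^3 - 2*p^2 - 1.03*p + 3.372 = (p + 1.2)(p^2 - 3.2*p + 2.81). Poles: -1.2, 1.6 + 0.5j, 1.6 - 0.5j. RHP poles (Re>0): 2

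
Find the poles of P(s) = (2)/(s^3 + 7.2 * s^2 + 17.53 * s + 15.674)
Set denominator = 0: s^3 + 7.2*s^2 + 17.53*s + 15.674 = (s + 3.4)(s^2 + 3.8*s + 4.61) = 0 → Poles: -1.9 + 1j, -1.9 - 1j, -3.4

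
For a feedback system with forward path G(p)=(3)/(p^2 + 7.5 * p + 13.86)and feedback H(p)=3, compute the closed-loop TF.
Closed-loop T = G/(1+GH).
Numerator: G_num * H_den = 3.
Denominator: G_den * H_den + G_num * H_num = (p^2 + 7.5*p + 13.86) + (9) = p^2 + 7.5*p + 22.86.
T(p) = (3)/(p^2 + 7.5*p + 22.86)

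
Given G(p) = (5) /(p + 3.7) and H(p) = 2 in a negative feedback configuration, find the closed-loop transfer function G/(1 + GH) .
Closed-loop T = G/(1+GH).
Numerator: G_num * H_den = 5.
Denominator: G_den * H_den + G_num * H_num = (p + 3.7) + (10) = p + 13.7.
T(p) = (5)/(p + 13.7)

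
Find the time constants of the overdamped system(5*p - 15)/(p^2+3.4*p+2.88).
Overdamped: real poles at -1.8, -1.6. τ = -1/pole → τ₁ = 0.5556, τ₂ = 0.625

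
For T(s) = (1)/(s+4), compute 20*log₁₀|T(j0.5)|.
Substitute s = j*0.5: T(j0.5) = 0.246154 - 0.0307692j.
|T(j0.5)| = sqrt(Re² + Im²) = 0.2481.
20*log₁₀(0.2481) = -12.11 dB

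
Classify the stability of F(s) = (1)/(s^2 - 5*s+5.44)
Denominator: s^2 - 5*s + 5.44 = (s - 3.4)(s - 1.6). Poles: 1.6, 3.4. Unstable (2 pole(s) in RHP)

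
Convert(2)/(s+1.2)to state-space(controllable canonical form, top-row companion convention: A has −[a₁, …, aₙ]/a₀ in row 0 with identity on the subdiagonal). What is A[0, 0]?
Reachable canonical form for den = s + 1.2: top row of A = -[a₁,a₂,...,aₙ]/a₀, ones on the subdiagonal, zeros elsewhere.
A = [[-1.2]].
A[0,0] = -1.2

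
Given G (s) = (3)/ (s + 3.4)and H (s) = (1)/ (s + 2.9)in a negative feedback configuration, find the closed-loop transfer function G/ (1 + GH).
Closed-loop T = G/(1+GH).
Numerator: G_num * H_den = 3*s + 8.7.
Denominator: G_den * H_den + G_num * H_num = (s^2 + 6.3*s + 9.86) + (3) = s^2 + 6.3*s + 12.86.
T(s) = (3*s + 8.7)/(s^2 + 6.3*s + 12.86)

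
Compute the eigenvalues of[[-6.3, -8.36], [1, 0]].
Eigenvalues solve det(λI - A) = 0.
Characteristic polynomial: λ^2 + 6.3*λ + 8.36 = 0.
Factor: (λ + 4.4)(λ + 1.9) = 0.
Roots: -1.9, -4.4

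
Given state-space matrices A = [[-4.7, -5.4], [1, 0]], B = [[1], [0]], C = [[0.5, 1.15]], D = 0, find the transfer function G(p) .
G(p) = C(pI - A)⁻¹B + D.
Characteristic polynomial det(pI - A) = p^2 + 4.7*p + 5.4.
Numerator from C·adj(pI-A)·B + D·det(pI-A) = 0.5*p + 1.15.
G(p) = (0.5*p + 1.15)/(p^2 + 4.7*p + 5.4)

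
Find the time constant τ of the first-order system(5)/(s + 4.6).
First-order system: τ = -1/pole. Pole = -4.6. τ = -1/(-4.6) = 0.2174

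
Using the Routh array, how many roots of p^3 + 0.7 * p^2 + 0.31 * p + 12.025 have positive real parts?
Routh array:
p^3: [1, 0.31]; p^2: [0.7, 12.025]; p^1: [-16.8686]; p^0: [12.025]
First column: [1, 0.7, -16.8686, 12.025]. Sign changes = RHP roots = 2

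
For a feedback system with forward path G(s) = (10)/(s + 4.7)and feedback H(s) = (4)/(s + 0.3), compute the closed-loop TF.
Closed-loop T = G/(1+GH).
Numerator: G_num * H_den = 10*s + 3.
Denominator: G_den * H_den + G_num * H_num = (s^2 + 5*s + 1.41) + (40) = s^2 + 5*s + 41.41.
T(s) = (10*s + 3)/(s^2 + 5*s + 41.41)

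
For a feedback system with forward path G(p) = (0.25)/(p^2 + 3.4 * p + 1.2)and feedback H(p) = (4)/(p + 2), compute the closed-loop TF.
Closed-loop T = G/(1+GH).
Numerator: G_num * H_den = 0.25*p + 0.5.
Denominator: G_den * H_den + G_num * H_num = (p^3 + 5.4*p^2 + 8*p + 2.4) + (1) = p^3 + 5.4*p^2 + 8*p + 3.4.
T(p) = (0.25*p + 0.5)/(p^3 + 5.4*p^2 + 8*p + 3.4)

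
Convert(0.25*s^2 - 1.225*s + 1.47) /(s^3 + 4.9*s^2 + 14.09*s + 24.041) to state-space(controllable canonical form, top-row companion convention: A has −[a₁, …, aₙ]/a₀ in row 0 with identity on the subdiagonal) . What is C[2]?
Reachable canonical form: C = numerator coefficients (right-aligned, zero-padded to length n).
num = 0.25*s^2 - 1.225*s + 1.47, C = [[0.25, -1.225, 1.47]].
C[2] = 1.47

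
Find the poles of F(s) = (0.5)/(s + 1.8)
Set denominator = 0: s + 1.8 = 0 → Poles: -1.8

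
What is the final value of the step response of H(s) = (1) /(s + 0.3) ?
FVT: lim_{t→∞} y(t) = lim_{s→0} s*Y(s) where Y(s) = H(s)/s.
= lim_{s→0} H(s) = H(0) = num(0)/den(0) = 1/0.3 = 3.333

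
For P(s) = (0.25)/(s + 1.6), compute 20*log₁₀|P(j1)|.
Substitute s = j*1: P(j1) = 0.11236 - 0.0702247j.
|P(j1)| = sqrt(Re² + Im²) = 0.1325.
20*log₁₀(0.1325) = -17.56 dB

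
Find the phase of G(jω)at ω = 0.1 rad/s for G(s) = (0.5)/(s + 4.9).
Substitute s = j*0.1: G(j0.1) = 0.101998 - 0.0020816j.
∠G(j0.1) = atan2(Im, Re) = atan2(-0.0020816, 0.101998) = -1.17°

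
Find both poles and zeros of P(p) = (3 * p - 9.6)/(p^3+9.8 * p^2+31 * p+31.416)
Set denominator = 0: p^3 + 9.8*p^2 + 31*p + 31.416 = (p + 2.2)(p + 4.2)(p + 3.4) = 0 → Poles: -2.2, -3.4, -4.2
Set numerator = 0: 3*p - 9.6 = 0 → Zeros: 3.2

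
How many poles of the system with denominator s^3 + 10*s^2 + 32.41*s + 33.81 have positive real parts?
s^3 + 10*s^2 + 32.41*s + 33.81 = (s + 2.3)(s + 3.5)(s + 4.2). Poles: -2.3, -3.5, -4.2. RHP poles (Re>0): 0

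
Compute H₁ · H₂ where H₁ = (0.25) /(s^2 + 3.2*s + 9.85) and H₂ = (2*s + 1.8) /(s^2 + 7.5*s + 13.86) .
Series: H = H₁ · H₂ = (n₁·n₂)/(d₁·d₂).
Num: n₁·n₂ = 0.5*s + 0.45. Den: d₁·d₂ = s^4 + 10.7*s^3 + 47.71*s^2 + 118.227*s + 136.521.
H(s) = (0.5*s + 0.45)/(s^4 + 10.7*s^3 + 47.71*s^2 + 118.227*s + 136.521)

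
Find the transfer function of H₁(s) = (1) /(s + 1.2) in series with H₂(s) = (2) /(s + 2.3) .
Series: H = H₁ · H₂ = (n₁·n₂)/(d₁·d₂).
Num: n₁·n₂ = 2. Den: d₁·d₂ = s^2 + 3.5*s + 2.76.
H(s) = (2)/(s^2 + 3.5*s + 2.76)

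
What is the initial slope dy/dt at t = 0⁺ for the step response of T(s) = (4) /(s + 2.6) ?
IVT: y'(0⁺) = lim_{s→∞} s²·Y(s) = lim_{s→∞} s·T(s).
deg(num) = 0, deg(den) = 1, relative degree = 1, so s·T(s) → (leading num)/(leading den) = 4/1 = 4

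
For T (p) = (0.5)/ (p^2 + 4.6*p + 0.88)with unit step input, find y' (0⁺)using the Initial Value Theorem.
IVT: y'(0⁺) = lim_{p→∞} p²·Y(p) = lim_{p→∞} p·T(p).
deg(num) = 0, deg(den) = 2, relative degree = 2 ≥ 2, so p·T(p) → 0. Initial slope = 0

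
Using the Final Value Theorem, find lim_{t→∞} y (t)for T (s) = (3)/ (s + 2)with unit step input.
FVT: lim_{t→∞} y(t) = lim_{s→0} s*Y(s) where Y(s) = T(s)/s.
= lim_{s→0} T(s) = T(0) = num(0)/den(0) = 3/2 = 1.5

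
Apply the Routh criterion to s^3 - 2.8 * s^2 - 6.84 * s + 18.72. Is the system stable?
Routh array:
s^3: [1, -6.84]; s^2: [-2.8, 18.72]; s^1: [-0.154286]; s^0: [18.72]
First column: [1, -2.8, -0.154286, 18.72]. Sign changes = 2.
No, unstable (2 RHP root(s))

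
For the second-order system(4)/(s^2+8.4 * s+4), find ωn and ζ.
Standard form: ωn²/(s²+2ζωn·s+ωn²).
const=4=ωn² → ωn=2, s coeff=8.4=2ζωn → ζ=2.1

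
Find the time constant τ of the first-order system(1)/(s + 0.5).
First-order system: τ = -1/pole. Pole = -0.5. τ = -1/(-0.5) = 2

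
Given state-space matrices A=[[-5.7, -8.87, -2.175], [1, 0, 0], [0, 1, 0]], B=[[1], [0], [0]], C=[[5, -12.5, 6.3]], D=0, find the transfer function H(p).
H(p) = C(pI - A)⁻¹B + D.
Characteristic polynomial det(pI - A) = p^3 + 5.7*p^2 + 8.87*p + 2.175.
Numerator from C·adj(pI-A)·B + D·det(pI-A) = 5*p^2 - 12.5*p + 6.3.
H(p) = (5*p^2 - 12.5*p + 6.3)/(p^3 + 5.7*p^2 + 8.87*p + 2.175)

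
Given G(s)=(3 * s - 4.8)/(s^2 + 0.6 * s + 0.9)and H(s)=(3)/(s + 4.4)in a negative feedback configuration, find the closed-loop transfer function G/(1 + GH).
Closed-loop T = G/(1+GH).
Numerator: G_num * H_den = 3*s^2 + 8.4*s - 21.12.
Denominator: G_den * H_den + G_num * H_num = (s^3 + 5*s^2 + 3.54*s + 3.96) + (9*s - 14.4) = s^3 + 5*s^2 + 12.54*s - 10.44.
T(s) = (3*s^2 + 8.4*s - 21.12)/(s^3 + 5*s^2 + 12.54*s - 10.44)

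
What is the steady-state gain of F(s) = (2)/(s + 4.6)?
DC gain = F(0) = num(0)/den(0) = 2/4.6 = 0.4348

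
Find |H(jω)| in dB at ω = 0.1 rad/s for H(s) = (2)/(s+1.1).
Substitute s = j*0.1: H(j0.1) = 1.80328 - 0.163934j.
|H(j0.1)| = sqrt(Re² + Im²) = 1.811.
20*log₁₀(1.811) = 5.16 dB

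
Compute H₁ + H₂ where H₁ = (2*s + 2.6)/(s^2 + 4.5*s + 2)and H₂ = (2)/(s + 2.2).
Parallel: H = H₁ + H₂ = (n₁·d₂ + n₂·d₁)/(d₁·d₂).
n₁·d₂ = 2*s^2 + 7*s + 5.72. n₂·d₁ = 2*s^2 + 9*s + 4. Sum = 4*s^2 + 16*s + 9.72. d₁·d₂ = s^3 + 6.7*s^2 + 11.9*s + 4.4.
H(s) = (4*s^2 + 16*s + 9.72)/(s^3 + 6.7*s^2 + 11.9*s + 4.4)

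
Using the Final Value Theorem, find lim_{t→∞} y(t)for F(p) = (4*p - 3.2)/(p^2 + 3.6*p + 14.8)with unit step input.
FVT: lim_{t→∞} y(t) = lim_{p→0} p*Y(p) where Y(p) = F(p)/p.
= lim_{p→0} F(p) = F(0) = num(0)/den(0) = -3.2/14.8 = -0.2162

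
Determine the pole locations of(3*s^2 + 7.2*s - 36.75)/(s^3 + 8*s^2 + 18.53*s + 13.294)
Set denominator = 0: s^3 + 8*s^2 + 18.53*s + 13.294 = (s + 1.7)(s + 4.6)(s + 1.7) = 0 → Poles: -1.7, -1.7, -4.6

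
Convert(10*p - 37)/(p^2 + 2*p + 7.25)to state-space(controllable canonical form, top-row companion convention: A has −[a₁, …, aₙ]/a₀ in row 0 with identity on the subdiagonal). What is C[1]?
Reachable canonical form: C = numerator coefficients (right-aligned, zero-padded to length n).
num = 10*p - 37, C = [[10, -37]].
C[1] = -37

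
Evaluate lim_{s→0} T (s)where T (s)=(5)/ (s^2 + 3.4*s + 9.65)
DC gain = T(0) = num(0)/den(0) = 5/9.65 = 0.5181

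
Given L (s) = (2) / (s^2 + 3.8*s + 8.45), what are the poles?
Set denominator = 0: s^2 + 3.8*s + 8.45 = 0 → Poles: -1.9 + 2.2j, -1.9 - 2.2j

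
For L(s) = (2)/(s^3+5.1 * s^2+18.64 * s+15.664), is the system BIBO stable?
Denominator: s^3 + 5.1*s^2 + 18.64*s + 15.664 = (s + 1.1)(s^2 + 4*s + 14.24). Poles: -1.1, -2 + 3.2j, -2 - 3.2j. All Re(p)<0: Yes (stable)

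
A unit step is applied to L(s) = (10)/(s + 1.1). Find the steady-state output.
FVT: lim_{t→∞} y(t) = lim_{s→0} s*Y(s) where Y(s) = L(s)/s.
= lim_{s→0} L(s) = L(0) = num(0)/den(0) = 10/1.1 = 9.091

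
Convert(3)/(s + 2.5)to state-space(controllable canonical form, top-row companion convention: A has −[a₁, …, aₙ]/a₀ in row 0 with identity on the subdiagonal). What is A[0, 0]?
Reachable canonical form for den = s + 2.5: top row of A = -[a₁,a₂,...,aₙ]/a₀, ones on the subdiagonal, zeros elsewhere.
A = [[-2.5]].
A[0,0] = -2.5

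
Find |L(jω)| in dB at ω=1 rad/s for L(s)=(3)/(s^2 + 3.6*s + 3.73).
Substitute s = j*1: L(j1) = 0.401217 - 0.529077j.
|L(j1)| = sqrt(Re² + Im²) = 0.664.
20*log₁₀(0.664) = -3.56 dB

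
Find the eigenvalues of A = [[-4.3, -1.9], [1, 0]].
Eigenvalues solve det(λI - A) = 0.
Characteristic polynomial: λ^2 + 4.3*λ + 1.9 = 0.
Factor: (λ + 0.5)(λ + 3.8) = 0.
Roots: -0.5, -3.8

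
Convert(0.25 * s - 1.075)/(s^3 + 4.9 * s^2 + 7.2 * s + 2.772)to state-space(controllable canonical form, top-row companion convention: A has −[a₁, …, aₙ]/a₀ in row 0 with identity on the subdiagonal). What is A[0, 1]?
Reachable canonical form for den = s^3 + 4.9*s^2 + 7.2*s + 2.772: top row of A = -[a₁,a₂,...,aₙ]/a₀, ones on the subdiagonal, zeros elsewhere.
A = [[-4.9, -7.2, -2.772], [1, 0, 0], [0, 1, 0]].
A[0,1] = -7.2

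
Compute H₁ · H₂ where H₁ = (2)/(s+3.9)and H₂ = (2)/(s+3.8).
Series: H = H₁ · H₂ = (n₁·n₂)/(d₁·d₂).
Num: n₁·n₂ = 4. Den: d₁·d₂ = s^2 + 7.7*s + 14.82.
H(s) = (4)/(s^2 + 7.7*s + 14.82)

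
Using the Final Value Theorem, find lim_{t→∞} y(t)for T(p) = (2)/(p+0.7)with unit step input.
FVT: lim_{t→∞} y(t) = lim_{p→0} p*Y(p) where Y(p) = T(p)/p.
= lim_{p→0} T(p) = T(0) = num(0)/den(0) = 2/0.7 = 2.857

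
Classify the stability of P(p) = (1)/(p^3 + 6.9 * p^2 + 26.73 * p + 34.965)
Denominator: p^3 + 6.9*p^2 + 26.73*p + 34.965 = (p + 2.1)(p^2 + 4.8*p + 16.65). Poles: -2.1, -2.4 + 3.3j, -2.4 - 3.3j. Stable (all poles in LHP)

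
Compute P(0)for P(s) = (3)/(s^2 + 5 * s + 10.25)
DC gain = P(0) = num(0)/den(0) = 3/10.25 = 0.2927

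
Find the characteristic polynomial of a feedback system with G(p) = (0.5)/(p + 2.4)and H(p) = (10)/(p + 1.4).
Characteristic poly = G_den * H_den + G_num * H_num = (p^2 + 3.8*p + 3.36) + (5) = p^2 + 3.8*p + 8.36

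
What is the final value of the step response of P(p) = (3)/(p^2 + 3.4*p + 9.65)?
FVT: lim_{t→∞} y(t) = lim_{p→0} p*Y(p) where Y(p) = P(p)/p.
= lim_{p→0} P(p) = P(0) = num(0)/den(0) = 3/9.65 = 0.3109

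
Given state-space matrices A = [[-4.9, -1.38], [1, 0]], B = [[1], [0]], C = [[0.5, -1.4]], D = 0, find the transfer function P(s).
P(s) = C(sI - A)⁻¹B + D.
Characteristic polynomial det(sI - A) = s^2 + 4.9*s + 1.38.
Numerator from C·adj(sI-A)·B + D·det(sI-A) = 0.5*s - 1.4.
P(s) = (0.5*s - 1.4)/(s^2 + 4.9*s + 1.38)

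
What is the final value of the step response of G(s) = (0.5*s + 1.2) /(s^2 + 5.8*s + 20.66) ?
FVT: lim_{t→∞} y(t) = lim_{s→0} s*Y(s) where Y(s) = G(s)/s.
= lim_{s→0} G(s) = G(0) = num(0)/den(0) = 1.2/20.66 = 0.05808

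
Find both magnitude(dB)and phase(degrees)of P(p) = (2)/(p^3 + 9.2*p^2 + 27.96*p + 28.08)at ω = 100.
Substitute p = j*100: P(j100) = -1.83417e-07 + 1.98869e-06j.
|P| = 20*log₁₀(sqrt(Re²+Im²)) = -113.99 dB.
∠P = atan2(Im, Re) = 95.27° (principal value).
Summing the individual angle contributions Σ∠(j100 − zᵢ) − Σ∠(j100 − pₖ) over the 0 zero(s) and 3 pole(s), each followed continuously from ω = 0 (DC phase referenced to (−180°, 180°]), gives -264.73°, i.e. the principal value - 360°. Continuous Bode phase = -264.73°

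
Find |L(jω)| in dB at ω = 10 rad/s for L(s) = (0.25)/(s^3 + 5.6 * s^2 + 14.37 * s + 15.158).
Substitute s = j*10: L(j10) = -0.00013223 + 0.000207819j.
|L(j10)| = sqrt(Re² + Im²) = 0.0002463.
20*log₁₀(0.0002463) = -72.17 dB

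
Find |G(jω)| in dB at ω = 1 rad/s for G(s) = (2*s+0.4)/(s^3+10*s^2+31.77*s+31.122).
Substitute s = j*1: G(j1) = 0.0502457 + 0.0214914j.
|G(j1)| = sqrt(Re² + Im²) = 0.05465.
20*log₁₀(0.05465) = -25.25 dB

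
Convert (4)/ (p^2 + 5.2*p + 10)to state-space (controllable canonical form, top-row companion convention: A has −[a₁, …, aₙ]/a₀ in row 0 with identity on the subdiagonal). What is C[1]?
Reachable canonical form: C = numerator coefficients (right-aligned, zero-padded to length n).
num = 4, C = [[0, 4]].
C[1] = 4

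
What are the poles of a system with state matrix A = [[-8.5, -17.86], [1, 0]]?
Eigenvalues solve det(λI - A) = 0.
Characteristic polynomial: λ^2 + 8.5*λ + 17.86 = 0.
Factor: (λ + 3.8)(λ + 4.7) = 0.
Roots: -3.8, -4.7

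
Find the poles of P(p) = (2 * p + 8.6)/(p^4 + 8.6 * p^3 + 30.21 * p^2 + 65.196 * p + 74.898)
Set denominator = 0: p^4 + 8.6*p^3 + 30.21*p^2 + 65.196*p + 74.898 = (p + 3.8)(p + 3)(p^2 + 1.8*p + 6.57) = 0 → Poles: -0.9 + 2.4j, -0.9 - 2.4j, -3, -3.8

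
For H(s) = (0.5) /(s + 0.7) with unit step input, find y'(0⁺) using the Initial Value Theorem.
IVT: y'(0⁺) = lim_{s→∞} s²·Y(s) = lim_{s→∞} s·H(s).
deg(num) = 0, deg(den) = 1, relative degree = 1, so s·H(s) → (leading num)/(leading den) = 0.5/1 = 0.5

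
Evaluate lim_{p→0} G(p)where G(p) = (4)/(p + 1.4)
DC gain = G(0) = num(0)/den(0) = 4/1.4 = 2.857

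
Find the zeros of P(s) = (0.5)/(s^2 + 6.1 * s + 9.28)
Numerator is a nonzero constant (0.5) → Zeros: none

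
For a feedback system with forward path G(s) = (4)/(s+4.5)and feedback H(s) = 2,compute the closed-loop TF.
Closed-loop T = G/(1+GH).
Numerator: G_num * H_den = 4.
Denominator: G_den * H_den + G_num * H_num = (s + 4.5) + (8) = s + 12.5.
T(s) = (4)/(s + 12.5)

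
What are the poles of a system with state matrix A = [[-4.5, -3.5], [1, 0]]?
Eigenvalues solve det(λI - A) = 0.
Characteristic polynomial: λ^2 + 4.5*λ + 3.5 = 0.
Factor: (λ + 1)(λ + 3.5) = 0.
Roots: -1, -3.5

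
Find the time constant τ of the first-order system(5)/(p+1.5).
First-order system: τ = -1/pole. Pole = -1.5. τ = -1/(-1.5) = 0.6667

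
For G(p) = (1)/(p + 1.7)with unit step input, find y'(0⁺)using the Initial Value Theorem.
IVT: y'(0⁺) = lim_{p→∞} p²·Y(p) = lim_{p→∞} p·G(p).
deg(num) = 0, deg(den) = 1, relative degree = 1, so p·G(p) → (leading num)/(leading den) = 1/1 = 1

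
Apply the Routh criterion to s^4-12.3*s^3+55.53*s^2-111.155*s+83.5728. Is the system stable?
Routh array:
s^4: [1, 55.53, 83.5728]; s^3: [-12.3, -111.155]; s^2: [46.493, 83.5728]; s^1: [-89.0453]; s^0: [83.5728]
First column: [1, -12.3, 46.493, -89.0453, 83.5728]. Sign changes = 4.
No, unstable (4 RHP root(s))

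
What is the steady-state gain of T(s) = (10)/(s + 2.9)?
DC gain = T(0) = num(0)/den(0) = 10/2.9 = 3.448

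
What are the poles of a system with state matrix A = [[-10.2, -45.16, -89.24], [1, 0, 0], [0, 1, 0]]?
Eigenvalues solve det(λI - A) = 0.
Characteristic polynomial: λ^3 + 10.2*λ^2 + 45.16*λ + 89.24 = 0.
Factor: (λ + 4.6)(λ^2 + 5.6*λ + 19.4) = 0.
Roots: -2.8 + 3.4j, -2.8 - 3.4j, -4.6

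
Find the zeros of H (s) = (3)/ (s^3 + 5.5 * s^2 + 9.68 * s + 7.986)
Numerator is a nonzero constant (3) → Zeros: none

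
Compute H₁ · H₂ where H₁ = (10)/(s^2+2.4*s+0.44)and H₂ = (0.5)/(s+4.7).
Series: H = H₁ · H₂ = (n₁·n₂)/(d₁·d₂).
Num: n₁·n₂ = 5. Den: d₁·d₂ = s^3 + 7.1*s^2 + 11.72*s + 2.068.
H(s) = (5)/(s^3 + 7.1*s^2 + 11.72*s + 2.068)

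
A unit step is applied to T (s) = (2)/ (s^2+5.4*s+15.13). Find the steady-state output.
FVT: lim_{t→∞} y(t) = lim_{s→0} s*Y(s) where Y(s) = T(s)/s.
= lim_{s→0} T(s) = T(0) = num(0)/den(0) = 2/15.13 = 0.1322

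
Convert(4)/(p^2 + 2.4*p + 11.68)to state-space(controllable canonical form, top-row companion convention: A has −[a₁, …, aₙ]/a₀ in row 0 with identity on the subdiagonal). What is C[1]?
Reachable canonical form: C = numerator coefficients (right-aligned, zero-padded to length n).
num = 4, C = [[0, 4]].
C[1] = 4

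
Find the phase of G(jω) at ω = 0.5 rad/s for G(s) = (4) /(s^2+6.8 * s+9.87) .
Substitute s = j*0.5: G(j0.5) = 0.369629 - 0.130638j.
∠G(j0.5) = atan2(Im, Re) = atan2(-0.130638, 0.369629) = -19.46°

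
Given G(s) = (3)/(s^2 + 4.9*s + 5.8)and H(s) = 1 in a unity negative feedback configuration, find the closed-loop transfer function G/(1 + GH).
Closed-loop T = G/(1+GH).
Numerator: G_num * H_den = 3.
Denominator: G_den * H_den + G_num * H_num = (s^2 + 4.9*s + 5.8) + (3) = s^2 + 4.9*s + 8.8.
T(s) = (3)/(s^2 + 4.9*s + 8.8)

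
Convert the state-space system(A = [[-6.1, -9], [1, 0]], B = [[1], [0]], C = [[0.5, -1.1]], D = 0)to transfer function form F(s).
F(s) = C(sI - A)⁻¹B + D.
Characteristic polynomial det(sI - A) = s^2 + 6.1*s + 9.
Numerator from C·adj(sI-A)·B + D·det(sI-A) = 0.5*s - 1.1.
F(s) = (0.5*s - 1.1)/(s^2 + 6.1*s + 9)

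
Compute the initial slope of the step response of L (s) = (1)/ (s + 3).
IVT: y'(0⁺) = lim_{s→∞} s²·Y(s) = lim_{s→∞} s·L(s).
deg(num) = 0, deg(den) = 1, relative degree = 1, so s·L(s) → (leading num)/(leading den) = 1/1 = 1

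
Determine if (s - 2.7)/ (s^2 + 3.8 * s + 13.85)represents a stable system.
Denominator: s^2 + 3.8*s + 13.85. Poles: -1.9 + 3.2j, -1.9 - 3.2j. All Re(p)<0: Yes (stable)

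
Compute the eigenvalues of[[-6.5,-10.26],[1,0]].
Eigenvalues solve det(λI - A) = 0.
Characteristic polynomial: λ^2 + 6.5*λ + 10.26 = 0.
Factor: (λ + 3.8)(λ + 2.7) = 0.
Roots: -2.7, -3.8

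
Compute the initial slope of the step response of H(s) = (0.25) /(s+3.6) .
IVT: y'(0⁺) = lim_{s→∞} s²·Y(s) = lim_{s→∞} s·H(s).
deg(num) = 0, deg(den) = 1, relative degree = 1, so s·H(s) → (leading num)/(leading den) = 0.25/1 = 0.25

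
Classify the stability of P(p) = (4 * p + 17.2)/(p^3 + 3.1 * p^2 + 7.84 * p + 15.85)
Denominator: p^3 + 3.1*p^2 + 7.84*p + 15.85 = (p + 2.5)(p^2 + 0.6*p + 6.34). Poles: -0.3 + 2.5j, -0.3 - 2.5j, -2.5. Stable (all poles in LHP)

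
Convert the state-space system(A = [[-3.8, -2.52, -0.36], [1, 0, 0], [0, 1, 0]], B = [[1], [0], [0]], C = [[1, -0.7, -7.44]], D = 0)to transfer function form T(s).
T(s) = C(sI - A)⁻¹B + D.
Characteristic polynomial det(sI - A) = s^3 + 3.8*s^2 + 2.52*s + 0.36.
Numerator from C·adj(sI-A)·B + D·det(sI-A) = s^2 - 0.7*s - 7.44.
T(s) = (s^2 - 0.7*s - 7.44)/(s^3 + 3.8*s^2 + 2.52*s + 0.36)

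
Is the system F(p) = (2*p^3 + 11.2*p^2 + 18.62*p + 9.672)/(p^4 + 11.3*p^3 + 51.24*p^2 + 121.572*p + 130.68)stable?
Denominator: p^4 + 11.3*p^3 + 51.24*p^2 + 121.572*p + 130.68 = (p + 3.3)(p + 4.4)(p^2 + 3.6*p + 9). Poles: -1.8 + 2.4j, -1.8 - 2.4j, -3.3, -4.4. All Re(p)<0: Yes (stable)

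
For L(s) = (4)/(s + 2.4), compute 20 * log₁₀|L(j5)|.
Substitute s = j*5: L(j5) = 0.312094 - 0.650195j.
|L(j5)| = sqrt(Re² + Im²) = 0.7212.
20*log₁₀(0.7212) = -2.84 dB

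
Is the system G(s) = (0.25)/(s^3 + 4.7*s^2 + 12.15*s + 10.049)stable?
Denominator: s^3 + 4.7*s^2 + 12.15*s + 10.049 = (s + 1.3)(s^2 + 3.4*s + 7.73). Poles: -1.3, -1.7 + 2.2j, -1.7 - 2.2j. All Re(p)<0: Yes (stable)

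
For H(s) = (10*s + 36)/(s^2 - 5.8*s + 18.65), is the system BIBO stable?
Denominator: s^2 - 5.8*s + 18.65. Poles: 2.9 + 3.2j, 2.9 - 3.2j. All Re(p)<0: No (unstable)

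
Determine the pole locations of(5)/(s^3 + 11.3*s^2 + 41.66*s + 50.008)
Set denominator = 0: s^3 + 11.3*s^2 + 41.66*s + 50.008 = (s + 3.8)(s + 4.7)(s + 2.8) = 0 → Poles: -2.8, -3.8, -4.7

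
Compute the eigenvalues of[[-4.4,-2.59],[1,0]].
Eigenvalues solve det(λI - A) = 0.
Characteristic polynomial: λ^2 + 4.4*λ + 2.59 = 0.
Factor: (λ + 3.7)(λ + 0.7) = 0.
Roots: -0.7, -3.7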